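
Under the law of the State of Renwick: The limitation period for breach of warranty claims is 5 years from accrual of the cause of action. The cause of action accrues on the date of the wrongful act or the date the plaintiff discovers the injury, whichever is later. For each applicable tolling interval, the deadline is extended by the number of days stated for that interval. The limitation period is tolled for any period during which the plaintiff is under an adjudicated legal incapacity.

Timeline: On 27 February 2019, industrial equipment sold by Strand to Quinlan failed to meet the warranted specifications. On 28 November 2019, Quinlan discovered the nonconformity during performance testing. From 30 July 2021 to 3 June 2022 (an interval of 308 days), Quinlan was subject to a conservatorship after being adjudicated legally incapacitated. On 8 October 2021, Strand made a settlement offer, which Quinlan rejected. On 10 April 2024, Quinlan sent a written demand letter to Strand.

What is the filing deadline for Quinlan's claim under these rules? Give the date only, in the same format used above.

2 October 2025

The claim accrued on 28 November 2019 — the later of the 27 February 2019 act and the 28 November 2019 discovery.
The untolled deadline — 5 years after 28 November 2019 — is 28 November 2024.
The plaintiff's legal incapacity from 30 July 2021 to 3 June 2022 tolled the period for 308 days, extending the deadline to 2 October 2025.
The other events in the timeline have no effect on the limitation period under the stated rules.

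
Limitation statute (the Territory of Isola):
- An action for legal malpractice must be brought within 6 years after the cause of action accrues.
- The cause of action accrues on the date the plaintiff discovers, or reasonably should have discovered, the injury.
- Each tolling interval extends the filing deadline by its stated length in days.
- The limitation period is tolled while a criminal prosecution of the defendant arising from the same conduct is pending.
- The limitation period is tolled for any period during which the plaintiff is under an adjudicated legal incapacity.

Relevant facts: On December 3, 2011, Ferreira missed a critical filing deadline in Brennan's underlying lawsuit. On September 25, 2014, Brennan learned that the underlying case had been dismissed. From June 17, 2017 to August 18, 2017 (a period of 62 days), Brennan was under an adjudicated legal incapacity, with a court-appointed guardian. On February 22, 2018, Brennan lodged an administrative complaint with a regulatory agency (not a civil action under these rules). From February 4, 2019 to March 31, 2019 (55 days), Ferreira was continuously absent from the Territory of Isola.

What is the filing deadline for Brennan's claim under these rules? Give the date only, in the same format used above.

November 26, 2020

Accrual is tied to discovery, so the period began on September 25, 2014 rather than on December 3, 2011 when the act occurred.
The untolled deadline — 6 years after September 25, 2014 — is September 25, 2020.
The period was tolled for 62 days by the plaintiff's legal incapacity (June 17, 2017 to August 18, 2017), pushing the deadline to November 26, 2020.
No stated provision tolls the period for the defendant's absence, so the interval from February 4, 2019 to March 31, 2019 has no effect on the deadline.
None of the other events listed affects the running of the period under the stated rules.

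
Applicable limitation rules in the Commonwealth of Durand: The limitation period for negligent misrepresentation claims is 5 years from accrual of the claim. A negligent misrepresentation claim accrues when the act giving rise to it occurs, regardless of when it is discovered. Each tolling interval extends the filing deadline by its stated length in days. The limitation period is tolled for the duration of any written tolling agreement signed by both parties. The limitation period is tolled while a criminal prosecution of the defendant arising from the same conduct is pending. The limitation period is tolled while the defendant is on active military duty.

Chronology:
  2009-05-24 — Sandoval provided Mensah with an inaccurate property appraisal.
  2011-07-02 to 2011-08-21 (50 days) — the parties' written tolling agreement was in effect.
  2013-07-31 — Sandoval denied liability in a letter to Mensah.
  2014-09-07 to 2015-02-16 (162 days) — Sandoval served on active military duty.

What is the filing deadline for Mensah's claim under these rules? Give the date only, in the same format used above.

2014-07-13

The claim accrued on 2009-05-24, when the wrongful act occurred.
5 years from 2009-05-24 is 2014-05-24.
The written tolling agreement from 2011-07-02 to 2011-08-21 tolled the period for 50 days, extending the deadline to 2014-07-13.
The defendant's active military service starting 2014-09-07 came too late — the period had run on 2014-07-13 — and so does not extend the deadline.
Nothing else in the chronology tolls or restarts the period.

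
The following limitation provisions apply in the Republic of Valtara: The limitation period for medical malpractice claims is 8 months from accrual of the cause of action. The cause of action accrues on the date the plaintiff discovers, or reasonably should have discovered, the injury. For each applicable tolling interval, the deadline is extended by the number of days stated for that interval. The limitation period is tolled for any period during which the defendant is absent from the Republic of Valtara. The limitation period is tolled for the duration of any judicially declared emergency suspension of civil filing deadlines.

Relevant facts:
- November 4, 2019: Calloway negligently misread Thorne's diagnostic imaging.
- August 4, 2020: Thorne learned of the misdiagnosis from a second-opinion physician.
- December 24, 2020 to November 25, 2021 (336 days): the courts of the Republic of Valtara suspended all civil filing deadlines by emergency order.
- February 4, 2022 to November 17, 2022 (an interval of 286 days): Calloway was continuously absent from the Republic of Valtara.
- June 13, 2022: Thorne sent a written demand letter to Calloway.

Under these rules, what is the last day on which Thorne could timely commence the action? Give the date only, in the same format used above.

Under the discovery rule, the claim accrued on August 4, 2020, when Thorne discovered the injury — not on the November 4, 2019 date of the underlying act.
The untolled deadline — 8 months after August 4, 2020 — is April 4, 2021.
Because the emergency suspension of filing deadlines ran from December 24, 2020 to November 25, 2021, the deadline is extended by 336 days to March 6, 2022.
The period was tolled for 286 days by the defendant's absence from the jurisdiction (February 4, 2022 to November 17, 2022), pushing the deadline to December 17, 2022.
None of the other events listed affects the running of the period under the stated rules.

December 17, 2022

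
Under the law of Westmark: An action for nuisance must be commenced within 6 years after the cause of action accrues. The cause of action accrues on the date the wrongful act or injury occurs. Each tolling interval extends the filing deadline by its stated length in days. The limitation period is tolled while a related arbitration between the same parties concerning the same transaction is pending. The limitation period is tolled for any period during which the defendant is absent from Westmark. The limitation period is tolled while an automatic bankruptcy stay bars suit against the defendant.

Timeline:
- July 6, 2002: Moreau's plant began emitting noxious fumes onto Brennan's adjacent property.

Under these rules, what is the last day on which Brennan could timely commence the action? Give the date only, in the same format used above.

July 6, 2008

The limitation period began to run on July 6, 2002.
Adding the 6 years base period to July 6, 2002 gives a deadline of July 6, 2008, before any tolling.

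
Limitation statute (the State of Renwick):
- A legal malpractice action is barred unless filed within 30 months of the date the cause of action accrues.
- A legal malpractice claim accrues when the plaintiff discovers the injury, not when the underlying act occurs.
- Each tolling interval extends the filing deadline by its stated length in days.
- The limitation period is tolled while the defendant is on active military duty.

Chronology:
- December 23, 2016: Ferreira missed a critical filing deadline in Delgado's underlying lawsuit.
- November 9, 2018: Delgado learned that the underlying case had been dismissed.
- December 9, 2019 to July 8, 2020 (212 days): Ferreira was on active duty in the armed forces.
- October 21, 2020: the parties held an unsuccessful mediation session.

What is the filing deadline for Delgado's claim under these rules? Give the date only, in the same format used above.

December 7, 2021

Under the discovery rule, the claim accrued on November 9, 2018, when Delgado discovered the injury — not on the December 23, 2016 date of the underlying act.
Adding the 30 months base period to November 9, 2018 gives a deadline of May 9, 2021, before any tolling.
Because the defendant's active military service ran from December 9, 2019 to July 8, 2020, the deadline is extended by 212 days to December 7, 2021.
Nothing else in the chronology tolls or restarts the period.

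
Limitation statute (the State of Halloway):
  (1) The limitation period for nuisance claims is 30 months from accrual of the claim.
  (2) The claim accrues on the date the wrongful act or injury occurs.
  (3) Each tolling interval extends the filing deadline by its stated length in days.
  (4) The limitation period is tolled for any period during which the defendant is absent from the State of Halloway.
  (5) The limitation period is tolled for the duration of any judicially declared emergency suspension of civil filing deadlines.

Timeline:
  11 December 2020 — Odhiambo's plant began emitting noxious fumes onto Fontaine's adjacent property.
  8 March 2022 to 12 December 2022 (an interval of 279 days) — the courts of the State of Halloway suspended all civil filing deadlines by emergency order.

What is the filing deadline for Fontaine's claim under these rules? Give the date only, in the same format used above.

16 March 2024

The limitation period began to run on 11 December 2020.
The untolled deadline — 30 months after 11 December 2020 — is 11 June 2023.
The emergency suspension of filing deadlines from 8 March 2022 to 12 December 2022 tolled the period for 279 days, extending the deadline to 16 March 2024.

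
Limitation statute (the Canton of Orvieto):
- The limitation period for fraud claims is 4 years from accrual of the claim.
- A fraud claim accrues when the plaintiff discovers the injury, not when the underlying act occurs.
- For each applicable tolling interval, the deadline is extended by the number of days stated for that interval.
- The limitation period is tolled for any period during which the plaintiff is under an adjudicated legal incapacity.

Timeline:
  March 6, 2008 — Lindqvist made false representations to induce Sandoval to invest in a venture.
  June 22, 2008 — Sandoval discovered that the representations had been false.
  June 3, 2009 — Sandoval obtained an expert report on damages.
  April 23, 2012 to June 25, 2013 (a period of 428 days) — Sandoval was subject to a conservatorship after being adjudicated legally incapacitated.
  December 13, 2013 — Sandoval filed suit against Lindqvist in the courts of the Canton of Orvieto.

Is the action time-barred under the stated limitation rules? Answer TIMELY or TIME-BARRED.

TIME-BARRED

Accrual is tied to discovery, so the period began on June 22, 2008 rather than on March 6, 2008 when the act occurred.
4 years from June 22, 2008 is June 22, 2012.
The plaintiff's legal incapacity from April 23, 2012 to June 25, 2013 tolled the period for 428 days, extending the deadline to August 24, 2013.
Nothing else in the chronology tolls or restarts the period.
Filing on December 13, 2013 missed the August 24, 2013 deadline — the action is time-barred.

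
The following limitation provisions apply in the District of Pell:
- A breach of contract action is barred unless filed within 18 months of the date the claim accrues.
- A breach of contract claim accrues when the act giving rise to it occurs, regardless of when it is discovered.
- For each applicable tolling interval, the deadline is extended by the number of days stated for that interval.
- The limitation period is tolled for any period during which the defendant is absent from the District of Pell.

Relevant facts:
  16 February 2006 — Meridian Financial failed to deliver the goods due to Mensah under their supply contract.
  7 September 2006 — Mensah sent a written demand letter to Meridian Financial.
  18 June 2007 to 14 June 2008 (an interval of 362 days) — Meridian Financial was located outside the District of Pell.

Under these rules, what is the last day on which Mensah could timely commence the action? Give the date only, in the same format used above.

The claim accrued on 16 February 2006, the date of the act.
18 months from 16 February 2006 is 16 August 2007.
Because the defendant's absence from the jurisdiction ran from 18 June 2007 to 14 June 2008, the deadline is extended by 362 days to 12 August 2008.
The other events in the timeline have no effect on the limitation period under the stated rules.

12 August 2008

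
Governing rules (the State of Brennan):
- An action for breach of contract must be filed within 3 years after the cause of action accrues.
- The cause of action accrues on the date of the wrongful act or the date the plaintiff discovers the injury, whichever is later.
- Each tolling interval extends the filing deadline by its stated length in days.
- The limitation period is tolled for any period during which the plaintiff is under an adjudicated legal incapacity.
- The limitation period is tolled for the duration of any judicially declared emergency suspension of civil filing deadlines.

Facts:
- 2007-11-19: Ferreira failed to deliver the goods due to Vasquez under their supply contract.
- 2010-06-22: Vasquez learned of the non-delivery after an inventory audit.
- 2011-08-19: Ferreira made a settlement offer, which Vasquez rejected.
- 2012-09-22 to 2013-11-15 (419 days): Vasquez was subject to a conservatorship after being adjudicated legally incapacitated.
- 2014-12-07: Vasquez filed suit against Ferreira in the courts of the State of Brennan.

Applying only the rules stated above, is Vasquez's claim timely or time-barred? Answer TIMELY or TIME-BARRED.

Taking the later of the act (2007-11-19) and discovery (2010-06-22), the claim accrued on 2010-06-22.
3 years from 2010-06-22 is 2013-06-22.
The period was tolled for 419 days by the plaintiff's legal incapacity (2012-09-22 to 2013-11-15), pushing the deadline to 2014-08-15.
The other events in the timeline have no effect on the limitation period under the stated rules.
Vasquez filed on 2014-12-07, after the 2014-08-15 deadline, so the action is time-barred.

TIME-BARRED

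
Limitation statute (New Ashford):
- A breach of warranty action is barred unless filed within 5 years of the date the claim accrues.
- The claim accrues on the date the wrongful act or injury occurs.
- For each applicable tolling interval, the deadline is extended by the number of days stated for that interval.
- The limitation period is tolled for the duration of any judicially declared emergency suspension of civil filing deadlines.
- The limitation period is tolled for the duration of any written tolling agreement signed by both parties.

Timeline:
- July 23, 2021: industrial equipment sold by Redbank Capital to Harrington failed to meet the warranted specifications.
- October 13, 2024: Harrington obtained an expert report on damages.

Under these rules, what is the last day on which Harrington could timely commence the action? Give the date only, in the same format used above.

The claim accrued on July 23, 2021, when the wrongful act occurred.
The untolled deadline — 5 years after July 23, 2021 — is July 23, 2026.
The other events in the timeline have no effect on the limitation period under the stated rules.

July 23, 2026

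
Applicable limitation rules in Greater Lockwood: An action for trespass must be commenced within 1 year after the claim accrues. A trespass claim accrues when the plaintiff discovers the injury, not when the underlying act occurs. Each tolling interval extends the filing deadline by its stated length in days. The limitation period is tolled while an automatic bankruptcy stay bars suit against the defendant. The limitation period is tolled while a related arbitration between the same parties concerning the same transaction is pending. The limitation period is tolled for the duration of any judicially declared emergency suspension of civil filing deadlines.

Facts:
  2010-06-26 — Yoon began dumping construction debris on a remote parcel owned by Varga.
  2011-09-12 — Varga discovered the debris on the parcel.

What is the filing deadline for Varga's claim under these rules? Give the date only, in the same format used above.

2012-09-12

Accrual is tied to discovery, so the period began on 2011-09-12 rather than on 2010-06-26 when the act occurred.
The untolled deadline — 1 year after 2011-09-12 — is 2012-09-12.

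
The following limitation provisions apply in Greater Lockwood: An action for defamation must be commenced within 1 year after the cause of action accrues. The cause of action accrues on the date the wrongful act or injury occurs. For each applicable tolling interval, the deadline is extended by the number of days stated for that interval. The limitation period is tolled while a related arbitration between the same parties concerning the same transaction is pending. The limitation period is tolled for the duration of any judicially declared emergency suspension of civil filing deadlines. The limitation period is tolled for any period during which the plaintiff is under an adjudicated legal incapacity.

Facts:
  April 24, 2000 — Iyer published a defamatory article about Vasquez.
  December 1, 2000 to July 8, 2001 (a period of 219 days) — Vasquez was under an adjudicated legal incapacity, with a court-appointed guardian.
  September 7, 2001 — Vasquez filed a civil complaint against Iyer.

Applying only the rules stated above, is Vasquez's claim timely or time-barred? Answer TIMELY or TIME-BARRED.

TIMELY

The limitation period began to run on April 24, 2000.
Adding the 1 year base period to April 24, 2000 gives a deadline of April 24, 2001, before any tolling.
The period was tolled for 219 days by the plaintiff's legal incapacity (December 1, 2000 to July 8, 2001), pushing the deadline to November 29, 2001.
Filing on September 7, 2001 beat the November 29, 2001 deadline — the action is timely.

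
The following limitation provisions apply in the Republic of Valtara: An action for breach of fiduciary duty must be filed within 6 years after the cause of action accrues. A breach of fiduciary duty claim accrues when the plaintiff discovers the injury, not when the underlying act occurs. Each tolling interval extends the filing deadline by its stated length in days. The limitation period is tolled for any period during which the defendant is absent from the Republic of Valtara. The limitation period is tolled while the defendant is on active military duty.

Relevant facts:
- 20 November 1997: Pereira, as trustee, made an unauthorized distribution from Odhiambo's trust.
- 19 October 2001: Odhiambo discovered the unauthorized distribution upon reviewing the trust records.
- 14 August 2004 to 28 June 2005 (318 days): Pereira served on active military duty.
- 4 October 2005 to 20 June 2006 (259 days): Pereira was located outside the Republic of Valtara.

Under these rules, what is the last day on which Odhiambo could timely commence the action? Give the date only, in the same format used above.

Under the discovery rule, the claim accrued on 19 October 2001, when Odhiambo discovered the injury — not on the 20 November 1997 date of the underlying act.
Adding the 6 years base period to 19 October 2001 gives a deadline of 19 October 2007, before any tolling.
Because the defendant's active military service ran from 14 August 2004 to 28 June 2005, the deadline is extended by 318 days to 1 September 2008.
The defendant's absence from the jurisdiction from 4 October 2005 to 20 June 2006 tolled the period for 259 days, extending the deadline to 18 May 2009.

18 May 2009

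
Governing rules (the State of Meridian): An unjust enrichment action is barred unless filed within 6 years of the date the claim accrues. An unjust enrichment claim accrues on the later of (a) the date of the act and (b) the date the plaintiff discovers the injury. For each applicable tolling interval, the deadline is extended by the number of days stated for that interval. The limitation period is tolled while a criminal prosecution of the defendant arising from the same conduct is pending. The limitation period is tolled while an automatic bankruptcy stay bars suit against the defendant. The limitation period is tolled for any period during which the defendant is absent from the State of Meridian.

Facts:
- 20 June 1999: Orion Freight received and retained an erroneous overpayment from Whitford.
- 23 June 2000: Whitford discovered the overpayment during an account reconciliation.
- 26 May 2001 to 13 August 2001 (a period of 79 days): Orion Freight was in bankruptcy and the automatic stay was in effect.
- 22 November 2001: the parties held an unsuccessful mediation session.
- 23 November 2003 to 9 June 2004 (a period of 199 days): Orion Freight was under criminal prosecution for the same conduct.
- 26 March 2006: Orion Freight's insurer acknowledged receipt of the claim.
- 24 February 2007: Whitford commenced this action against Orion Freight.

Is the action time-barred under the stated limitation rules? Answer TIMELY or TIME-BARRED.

TIMELY

Because discovery on 23 June 2000 post-dates the 20 June 1999 act, accrual under the later-of rule falls on 23 June 2000.
Adding the 6 years base period to 23 June 2000 gives a deadline of 23 June 2006, before any tolling.
The automatic bankruptcy stay from 26 May 2001 to 13 August 2001 tolled the period for 79 days, extending the deadline to 10 September 2006.
The period was tolled for 199 days by the pending criminal prosecution (23 November 2003 to 9 June 2004), pushing the deadline to 28 March 2007.
The other events in the timeline have no effect on the limitation period under the stated rules.
The 24 February 2007 filing precedes the 28 March 2007 deadline; the claim is timely.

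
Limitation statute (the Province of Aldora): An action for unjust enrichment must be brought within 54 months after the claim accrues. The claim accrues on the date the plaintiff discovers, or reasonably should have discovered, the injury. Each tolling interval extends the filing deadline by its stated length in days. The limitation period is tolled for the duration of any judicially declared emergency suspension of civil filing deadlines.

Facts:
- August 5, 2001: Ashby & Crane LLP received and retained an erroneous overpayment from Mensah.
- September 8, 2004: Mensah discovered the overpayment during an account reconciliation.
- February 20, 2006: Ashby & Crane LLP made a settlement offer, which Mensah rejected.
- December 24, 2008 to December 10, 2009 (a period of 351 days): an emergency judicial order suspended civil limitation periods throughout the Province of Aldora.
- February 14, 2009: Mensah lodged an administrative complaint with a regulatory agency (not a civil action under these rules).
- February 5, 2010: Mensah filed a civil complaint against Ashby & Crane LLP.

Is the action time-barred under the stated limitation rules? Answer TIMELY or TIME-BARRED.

TIMELY

Accrual is tied to discovery, so the period began on September 8, 2004 rather than on August 5, 2001 when the act occurred.
Adding the 54 months base period to September 8, 2004 gives a deadline of March 8, 2009, before any tolling.
The emergency suspension of filing deadlines from December 24, 2008 to December 10, 2009 tolled the period for 351 days, extending the deadline to February 22, 2010.
None of the other events listed affects the running of the period under the stated rules.
Mensah filed on February 5, 2010, before the February 22, 2010 deadline, so the action is timely.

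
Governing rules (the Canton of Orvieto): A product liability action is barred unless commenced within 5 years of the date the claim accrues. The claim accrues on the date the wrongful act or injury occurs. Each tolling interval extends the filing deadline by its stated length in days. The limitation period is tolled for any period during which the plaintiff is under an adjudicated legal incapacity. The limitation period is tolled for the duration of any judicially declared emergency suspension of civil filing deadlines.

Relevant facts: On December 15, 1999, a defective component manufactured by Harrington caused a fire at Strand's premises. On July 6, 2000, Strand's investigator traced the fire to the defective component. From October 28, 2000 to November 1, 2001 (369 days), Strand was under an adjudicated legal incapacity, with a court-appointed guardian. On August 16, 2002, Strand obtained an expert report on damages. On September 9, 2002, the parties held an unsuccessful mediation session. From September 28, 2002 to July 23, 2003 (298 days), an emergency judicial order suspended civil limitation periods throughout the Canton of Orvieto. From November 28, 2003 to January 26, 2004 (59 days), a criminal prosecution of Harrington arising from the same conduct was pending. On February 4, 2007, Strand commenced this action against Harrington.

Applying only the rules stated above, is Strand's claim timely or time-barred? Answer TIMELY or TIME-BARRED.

TIME-BARRED

Because the rule ties accrual to occurrence, the claim accrued on December 15, 1999, not on the July 6, 2000 discovery date.
Adding the 5 years base period to December 15, 1999 gives a deadline of December 15, 2004, before any tolling.
Because the plaintiff's legal incapacity ran from October 28, 2000 to November 1, 2001, the deadline is extended by 369 days to December 19, 2005.
The period was tolled for 298 days by the emergency suspension of filing deadlines (September 28, 2002 to July 23, 2003), pushing the deadline to October 13, 2006.
No stated provision tolls the period for a criminal prosecution, so the interval from November 28, 2003 to January 26, 2004 has no effect on the deadline.
The other events in the timeline have no effect on the limitation period under the stated rules.
Strand filed on February 4, 2007, after the October 13, 2006 deadline, so the action is time-barred.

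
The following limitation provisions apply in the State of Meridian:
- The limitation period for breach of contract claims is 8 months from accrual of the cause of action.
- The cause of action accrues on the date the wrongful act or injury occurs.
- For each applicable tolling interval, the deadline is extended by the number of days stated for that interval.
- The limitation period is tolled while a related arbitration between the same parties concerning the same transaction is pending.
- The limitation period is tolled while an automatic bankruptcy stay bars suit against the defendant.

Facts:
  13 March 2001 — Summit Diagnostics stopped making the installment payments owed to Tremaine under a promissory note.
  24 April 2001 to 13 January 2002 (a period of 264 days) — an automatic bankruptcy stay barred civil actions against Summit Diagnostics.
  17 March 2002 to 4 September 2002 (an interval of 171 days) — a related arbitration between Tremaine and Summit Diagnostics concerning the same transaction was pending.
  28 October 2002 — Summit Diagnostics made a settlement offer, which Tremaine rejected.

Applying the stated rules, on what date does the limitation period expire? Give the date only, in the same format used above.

The limitation period began to run on 13 March 2001.
Adding the 8 months base period to 13 March 2001 gives a deadline of 13 November 2001, before any tolling.
Because the automatic bankruptcy stay ran from 24 April 2001 to 13 January 2002, the deadline is extended by 264 days to 4 August 2002.
Because the pending related arbitration ran from 17 March 2002 to 4 September 2002, the deadline is extended by 171 days to 22 January 2003.
None of the other events listed affects the running of the period under the stated rules.

22 January 2003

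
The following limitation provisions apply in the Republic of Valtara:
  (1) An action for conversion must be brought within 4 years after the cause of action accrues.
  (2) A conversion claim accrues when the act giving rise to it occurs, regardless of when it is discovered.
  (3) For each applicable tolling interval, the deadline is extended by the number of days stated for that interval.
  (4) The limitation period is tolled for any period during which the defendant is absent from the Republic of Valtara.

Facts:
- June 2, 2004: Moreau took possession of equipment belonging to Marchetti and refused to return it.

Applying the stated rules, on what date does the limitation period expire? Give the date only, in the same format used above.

The claim accrued on June 2, 2004, when the wrongful act occurred.
4 years from June 2, 2004 is June 2, 2008.

June 2, 2008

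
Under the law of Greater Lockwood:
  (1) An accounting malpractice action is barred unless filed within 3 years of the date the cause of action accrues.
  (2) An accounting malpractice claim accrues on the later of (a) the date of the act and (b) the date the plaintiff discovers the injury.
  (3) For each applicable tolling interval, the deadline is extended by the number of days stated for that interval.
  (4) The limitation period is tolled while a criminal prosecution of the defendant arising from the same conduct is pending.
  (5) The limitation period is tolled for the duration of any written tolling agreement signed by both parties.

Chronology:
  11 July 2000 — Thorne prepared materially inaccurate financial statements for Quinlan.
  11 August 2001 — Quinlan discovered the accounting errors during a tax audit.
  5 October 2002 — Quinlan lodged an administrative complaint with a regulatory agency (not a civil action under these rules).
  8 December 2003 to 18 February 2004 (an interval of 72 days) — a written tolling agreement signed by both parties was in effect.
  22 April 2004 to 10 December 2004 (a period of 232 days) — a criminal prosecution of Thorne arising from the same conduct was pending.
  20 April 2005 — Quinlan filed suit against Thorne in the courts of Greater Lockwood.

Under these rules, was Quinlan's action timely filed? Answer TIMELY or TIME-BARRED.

Because discovery on 11 August 2001 post-dates the 11 July 2000 act, accrual under the later-of rule falls on 11 August 2001.
3 years from 11 August 2001 is 11 August 2004.
The period was tolled for 72 days by the written tolling agreement (8 December 2003 to 18 February 2004), pushing the deadline to 22 October 2004.
Because the pending criminal prosecution ran from 22 April 2004 to 10 December 2004, the deadline is extended by 232 days to 11 June 2005.
None of the other events listed affects the running of the period under the stated rules.
The 20 April 2005 filing precedes the 11 June 2005 deadline; the claim is timely.

TIMELY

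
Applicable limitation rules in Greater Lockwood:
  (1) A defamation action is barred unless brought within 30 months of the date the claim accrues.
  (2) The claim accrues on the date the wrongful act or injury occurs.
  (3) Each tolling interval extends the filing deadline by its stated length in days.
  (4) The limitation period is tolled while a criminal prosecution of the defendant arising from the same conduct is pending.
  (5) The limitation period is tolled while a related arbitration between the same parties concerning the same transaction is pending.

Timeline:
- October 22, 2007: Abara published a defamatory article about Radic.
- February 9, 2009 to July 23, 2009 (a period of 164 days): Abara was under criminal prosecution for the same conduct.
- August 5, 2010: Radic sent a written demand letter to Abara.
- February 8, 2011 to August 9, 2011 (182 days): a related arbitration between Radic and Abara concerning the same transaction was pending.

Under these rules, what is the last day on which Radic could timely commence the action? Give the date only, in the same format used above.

The claim accrued on October 22, 2007, when the wrongful act occurred.
The untolled deadline — 30 months after October 22, 2007 — is April 22, 2010.
The period was tolled for 164 days by the pending criminal prosecution (February 9, 2009 to July 23, 2009), pushing the deadline to October 3, 2010.
The pending related arbitration starting February 8, 2011 came too late — the period had run on October 3, 2010 — and so does not extend the deadline.
Nothing else in the chronology tolls or restarts the period.

October 3, 2010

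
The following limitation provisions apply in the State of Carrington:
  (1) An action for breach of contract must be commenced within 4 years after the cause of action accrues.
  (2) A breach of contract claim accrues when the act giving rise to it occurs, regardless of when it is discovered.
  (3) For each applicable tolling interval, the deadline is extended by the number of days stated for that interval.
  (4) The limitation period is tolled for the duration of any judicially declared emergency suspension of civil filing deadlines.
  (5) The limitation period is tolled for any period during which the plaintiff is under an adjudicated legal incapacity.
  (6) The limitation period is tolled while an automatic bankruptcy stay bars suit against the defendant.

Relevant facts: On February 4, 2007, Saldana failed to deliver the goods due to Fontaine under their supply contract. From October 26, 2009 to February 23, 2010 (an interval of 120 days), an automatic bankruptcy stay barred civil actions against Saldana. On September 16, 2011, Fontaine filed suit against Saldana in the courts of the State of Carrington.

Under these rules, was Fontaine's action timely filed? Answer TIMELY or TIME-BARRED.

The claim accrued on February 4, 2007, when the wrongful act occurred.
The untolled deadline — 4 years after February 4, 2007 — is February 4, 2011.
The automatic bankruptcy stay from October 26, 2009 to February 23, 2010 tolled the period for 120 days, extending the deadline to June 4, 2011.
Filing on September 16, 2011 missed the June 4, 2011 deadline — the action is time-barred.

TIME-BARRED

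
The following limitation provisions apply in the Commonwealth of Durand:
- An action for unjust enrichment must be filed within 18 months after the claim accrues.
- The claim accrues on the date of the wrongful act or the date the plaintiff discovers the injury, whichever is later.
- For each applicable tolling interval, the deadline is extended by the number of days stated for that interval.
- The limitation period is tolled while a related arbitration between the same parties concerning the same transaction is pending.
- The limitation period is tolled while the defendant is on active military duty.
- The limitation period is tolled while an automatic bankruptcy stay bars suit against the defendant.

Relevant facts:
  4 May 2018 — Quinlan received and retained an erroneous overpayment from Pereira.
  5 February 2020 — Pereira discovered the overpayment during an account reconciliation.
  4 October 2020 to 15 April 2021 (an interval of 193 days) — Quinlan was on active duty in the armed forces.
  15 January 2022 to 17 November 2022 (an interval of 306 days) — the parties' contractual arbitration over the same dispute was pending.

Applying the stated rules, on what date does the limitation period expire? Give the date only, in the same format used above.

17 December 2022

Taking the later of the act (4 May 2018) and discovery (5 February 2020), the claim accrued on 5 February 2020.
18 months from 5 February 2020 is 5 August 2021.
The defendant's active military service from 4 October 2020 to 15 April 2021 tolled the period for 193 days, extending the deadline to 14 February 2022.
The pending related arbitration from 15 January 2022 to 17 November 2022 tolled the period for 306 days, extending the deadline to 17 December 2022.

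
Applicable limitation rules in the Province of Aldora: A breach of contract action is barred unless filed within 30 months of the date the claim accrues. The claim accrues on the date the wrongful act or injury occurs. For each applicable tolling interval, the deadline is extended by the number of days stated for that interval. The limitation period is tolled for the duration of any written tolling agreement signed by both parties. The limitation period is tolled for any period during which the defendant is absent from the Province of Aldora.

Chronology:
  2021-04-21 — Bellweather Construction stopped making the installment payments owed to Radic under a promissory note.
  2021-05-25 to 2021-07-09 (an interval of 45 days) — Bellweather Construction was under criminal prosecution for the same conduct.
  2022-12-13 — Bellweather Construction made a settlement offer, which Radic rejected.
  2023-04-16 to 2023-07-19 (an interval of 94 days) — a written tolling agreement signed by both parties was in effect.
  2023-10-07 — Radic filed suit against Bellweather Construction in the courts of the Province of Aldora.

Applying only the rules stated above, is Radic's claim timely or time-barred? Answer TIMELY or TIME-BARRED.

TIMELY

The claim accrued on 2021-04-21, when the wrongful act occurred.
30 months from 2021-04-21 is 2023-10-21.
The period was tolled for 94 days by the written tolling agreement (2023-04-16 to 2023-07-19), pushing the deadline to 2024-01-23.
The pending criminal prosecution from 2021-05-25 to 2021-07-09 does not toll the period, because no stated rule makes a criminal prosecution a tolling event.
The other events in the timeline have no effect on the limitation period under the stated rules.
Filing on 2023-10-07 beat the 2024-01-23 deadline — the action is timely.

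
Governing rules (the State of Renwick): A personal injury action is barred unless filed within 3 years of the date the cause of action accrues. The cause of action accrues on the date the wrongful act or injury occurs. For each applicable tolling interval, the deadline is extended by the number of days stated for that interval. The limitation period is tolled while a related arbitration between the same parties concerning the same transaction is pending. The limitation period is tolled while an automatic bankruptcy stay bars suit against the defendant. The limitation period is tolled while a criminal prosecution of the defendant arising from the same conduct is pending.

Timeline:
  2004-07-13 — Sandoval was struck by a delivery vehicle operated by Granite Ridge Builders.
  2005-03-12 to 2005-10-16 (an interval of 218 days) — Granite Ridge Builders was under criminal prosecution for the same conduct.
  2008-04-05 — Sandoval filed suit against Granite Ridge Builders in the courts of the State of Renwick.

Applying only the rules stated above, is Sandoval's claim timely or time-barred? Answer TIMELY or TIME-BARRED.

TIME-BARRED

The limitation period began to run on 2004-07-13.
3 years from 2004-07-13 is 2007-07-13.
The period was tolled for 218 days by the pending criminal prosecution (2005-03-12 to 2005-10-16), pushing the deadline to 2008-02-16.
Sandoval filed on 2008-04-05, after the 2008-02-16 deadline, so the action is time-barred.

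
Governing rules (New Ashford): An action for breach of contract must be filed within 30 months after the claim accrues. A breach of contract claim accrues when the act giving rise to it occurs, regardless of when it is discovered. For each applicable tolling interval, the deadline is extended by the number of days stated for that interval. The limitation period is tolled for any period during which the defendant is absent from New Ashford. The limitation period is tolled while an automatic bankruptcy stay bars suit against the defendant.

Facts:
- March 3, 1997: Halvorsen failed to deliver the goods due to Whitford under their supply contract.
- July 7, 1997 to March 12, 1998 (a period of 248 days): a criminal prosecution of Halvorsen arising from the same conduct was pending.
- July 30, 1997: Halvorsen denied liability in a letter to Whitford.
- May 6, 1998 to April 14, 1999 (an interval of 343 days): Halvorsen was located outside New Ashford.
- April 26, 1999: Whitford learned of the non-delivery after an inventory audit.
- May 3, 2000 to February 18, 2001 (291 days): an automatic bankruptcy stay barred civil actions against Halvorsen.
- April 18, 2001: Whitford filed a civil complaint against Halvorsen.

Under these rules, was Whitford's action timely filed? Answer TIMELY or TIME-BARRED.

TIMELY

The claim accrued on March 3, 1997, when the wrongful act occurred; under the stated occurrence rule the April 26, 1999 discovery does not delay accrual.
The untolled deadline — 30 months after March 3, 1997 — is September 3, 1999.
Because the defendant's absence from the jurisdiction ran from May 6, 1998 to April 14, 1999, the deadline is extended by 343 days to August 11, 2000.
Because the automatic bankruptcy stay ran from May 3, 2000 to February 18, 2001, the deadline is extended by 291 days to May 29, 2001.
Although a criminal prosecution ran from July 7, 1997 to March 12, 1998, the stated rules do not make that a tolling event, so it is disregarded.
Nothing else in the chronology tolls or restarts the period.
The April 18, 2001 filing precedes the May 29, 2001 deadline; the claim is timely.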